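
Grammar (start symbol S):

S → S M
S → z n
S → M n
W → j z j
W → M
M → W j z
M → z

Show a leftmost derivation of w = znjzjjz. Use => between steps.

S=>SM=>znM=>znWjz=>znjzjjz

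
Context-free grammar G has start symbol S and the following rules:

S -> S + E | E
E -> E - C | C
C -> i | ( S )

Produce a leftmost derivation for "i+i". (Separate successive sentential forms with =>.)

S=>S+E=>E+E=>C+E=>i+E=>i+C=>i+i

S => S+E   [S -> S + E]
S+E => E+E   [S -> E]
E+E => C+E   [E -> C]
C+E => i+E   [C -> i]
i+E => i+C   [E -> C]
i+C => i+i   [C -> i]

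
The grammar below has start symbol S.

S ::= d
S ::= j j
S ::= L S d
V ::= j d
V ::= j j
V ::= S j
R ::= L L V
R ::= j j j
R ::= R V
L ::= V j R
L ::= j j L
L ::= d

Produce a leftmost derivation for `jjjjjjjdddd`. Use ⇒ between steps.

S ⇒ LSd   [S ::= L S d]
LSd ⇒ VjRSd   [L ::= V j R]
VjRSd ⇒ SjjRSd   [V ::= S j]
SjjRSd ⇒ jjjjRSd   [S ::= j j]
jjjjRSd ⇒ jjjjjjjSd   [R ::= j j j]
jjjjjjjSd ⇒ jjjjjjjLSdd   [S ::= L S d]
jjjjjjjLSdd ⇒ jjjjjjjdSdd   [L ::= d]
jjjjjjjdSdd ⇒ jjjjjjjdddd   [S ::= d]

S ⇒ LSd ⇒ VjRSd ⇒ SjjRSd ⇒ jjjjRSd ⇒ jjjjjjjSd ⇒ jjjjjjjLSdd ⇒ jjjjjjjdSdd ⇒ jjjjjjjdddd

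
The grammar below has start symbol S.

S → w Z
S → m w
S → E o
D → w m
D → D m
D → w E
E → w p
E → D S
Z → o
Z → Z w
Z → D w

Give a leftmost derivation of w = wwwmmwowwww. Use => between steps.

S=>wZ=>wZw=>wZww=>wDwww=>wwEwww=>wwDSwww=>wwDmSwww=>wwwmmSwww=>wwwmmwZwww=>wwwmmwZwwww=>wwwmmwowwww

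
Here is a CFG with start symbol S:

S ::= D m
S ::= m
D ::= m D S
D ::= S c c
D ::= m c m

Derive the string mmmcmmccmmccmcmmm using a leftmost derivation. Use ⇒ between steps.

S⇒Dm⇒mDSm⇒mSccSm⇒mDmccSm⇒mmDSmccSm⇒mmSccSmccSm⇒mmDmccSmccSm⇒mmmcmmccSmccSm⇒mmmcmmccmmccSm⇒mmmcmmccmmccDmm⇒mmmcmmccmmccmcmmm

S ⇒ Dm   [S ::= D m]
Dm ⇒ mDSm   [D ::= m D S]
mDSm ⇒ mSccSm   [D ::= S c c]
mSccSm ⇒ mDmccSm   [S ::= D m]
mDmccSm ⇒ mmDSmccSm   [D ::= m D S]
mmDSmccSm ⇒ mmSccSmccSm   [D ::= S c c]
mmSccSmccSm ⇒ mmDmccSmccSm   [S ::= D m]
mmDmccSmccSm ⇒ mmmcmmccSmccSm   [D ::= m c m]
mmmcmmccSmccSm ⇒ mmmcmmccmmccSm   [S ::= m]
mmmcmmccmmccSm ⇒ mmmcmmccmmccDmm   [S ::= D m]
mmmcmmccmmccDmm ⇒ mmmcmmccmmccmcmmm   [D ::= m c m]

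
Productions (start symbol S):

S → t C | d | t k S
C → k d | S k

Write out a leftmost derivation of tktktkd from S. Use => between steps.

S => tkS   [S → t k S]
tkS => tktkS   [S → t k S]
tktkS => tktktC   [S → t C]
tktktC => tktktkd   [C → k d]

S=>tkS=>tktkS=>tktktC=>tktktkd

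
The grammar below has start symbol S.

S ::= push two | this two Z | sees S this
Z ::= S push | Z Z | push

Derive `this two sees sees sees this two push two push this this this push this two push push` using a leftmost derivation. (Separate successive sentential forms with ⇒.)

S ⇒ this two Z ⇒ this two Z Z ⇒ this two S push Z ⇒ this two sees S this push Z ⇒ this two sees sees S this this push Z ⇒ this two sees sees sees S this this this push Z ⇒ this two sees sees sees this two Z this this this push Z ⇒ this two sees sees sees this two S push this this this push Z ⇒ this two sees sees sees this two push two push this this this push Z ⇒ this two sees sees sees this two push two push this this this push S push ⇒ this two sees sees sees this two push two push this this this push this two Z push ⇒ this two sees sees sees this two push two push this this this push this two push push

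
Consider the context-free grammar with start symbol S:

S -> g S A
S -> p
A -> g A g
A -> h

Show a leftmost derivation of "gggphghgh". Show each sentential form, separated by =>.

S => gSA   [S -> g S A]
gSA => ggSAA   [S -> g S A]
ggSAA => gggSAAA   [S -> g S A]
gggSAAA => gggpAAA   [S -> p]
gggpAAA => gggphAA   [A -> h]
gggphAA => gggphgAgA   [A -> g A g]
gggphgAgA => gggphghgA   [A -> h]
gggphghgA => gggphghgh   [A -> h]

S => gSA => ggSAA => gggSAAA => gggpAAA => gggphAA => gggphgAgA => gggphghgA => gggphghgh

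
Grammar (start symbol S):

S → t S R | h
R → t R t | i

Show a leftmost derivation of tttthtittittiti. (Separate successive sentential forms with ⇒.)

S ⇒ tSR   [S → t S R]
tSR ⇒ ttSRR   [S → t S R]
ttSRR ⇒ tttSRRR   [S → t S R]
tttSRRR ⇒ ttttSRRRR   [S → t S R]
ttttSRRRR ⇒ tttthRRRR   [S → h]
tttthRRRR ⇒ tttthtRtRRR   [R → t R t]
tttthtRtRRR ⇒ tttthtitRRR   [R → i]
tttthtitRRR ⇒ tttthtittRtRR   [R → t R t]
tttthtittRtRR ⇒ tttthtittitRR   [R → i]
tttthtittitRR ⇒ tttthtittittRtR   [R → t R t]
tttthtittittRtR ⇒ tttthtittittitR   [R → i]
tttthtittittitR ⇒ tttthtittittiti   [R → i]

S ⇒ tSR ⇒ ttSRR ⇒ tttSRRR ⇒ ttttSRRRR ⇒ tttthRRRR ⇒ tttthtRtRRR ⇒ tttthtitRRR ⇒ tttthtittRtRR ⇒ tttthtittitRR ⇒ tttthtittittRtR ⇒ tttthtittittitR ⇒ tttthtittittiti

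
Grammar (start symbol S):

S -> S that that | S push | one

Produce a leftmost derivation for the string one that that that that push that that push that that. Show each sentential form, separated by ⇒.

S ⇒ S that that ⇒ S push that that ⇒ S that that push that that ⇒ S push that that push that that ⇒ S that that push that that push that that ⇒ S that that that that push that that push that that ⇒ one that that that that push that that push that that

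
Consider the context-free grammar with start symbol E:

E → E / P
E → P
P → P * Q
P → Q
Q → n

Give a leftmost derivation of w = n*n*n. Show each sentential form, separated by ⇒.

E ⇒ P ⇒ P*Q ⇒ P*Q*Q ⇒ Q*Q*Q ⇒ n*Q*Q ⇒ n*n*Q ⇒ n*n*n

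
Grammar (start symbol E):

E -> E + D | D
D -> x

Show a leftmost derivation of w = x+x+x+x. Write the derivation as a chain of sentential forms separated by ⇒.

E ⇒ E+D   [E -> E + D]
E+D ⇒ E+D+D   [E -> E + D]
E+D+D ⇒ E+D+D+D   [E -> E + D]
E+D+D+D ⇒ D+D+D+D   [E -> D]
D+D+D+D ⇒ x+D+D+D   [D -> x]
x+D+D+D ⇒ x+x+D+D   [D -> x]
x+x+D+D ⇒ x+x+x+D   [D -> x]
x+x+x+D ⇒ x+x+x+x   [D -> x]

E ⇒ E+D ⇒ E+D+D ⇒ E+D+D+D ⇒ D+D+D+D ⇒ x+D+D+D ⇒ x+x+D+D ⇒ x+x+x+D ⇒ x+x+x+x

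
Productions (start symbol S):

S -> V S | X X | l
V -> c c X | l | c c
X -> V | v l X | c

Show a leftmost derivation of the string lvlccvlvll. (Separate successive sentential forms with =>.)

S => XX => VX => lX => lvlX => lvlV => lvlccX => lvlccvlX => lvlccvlvlX => lvlccvlvlV => lvlccvlvll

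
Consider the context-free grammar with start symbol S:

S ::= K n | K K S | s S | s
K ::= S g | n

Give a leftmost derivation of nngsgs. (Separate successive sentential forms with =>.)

S=>KKS=>SgKS=>KngKS=>nngKS=>nngSgS=>nngsgS=>nngsgs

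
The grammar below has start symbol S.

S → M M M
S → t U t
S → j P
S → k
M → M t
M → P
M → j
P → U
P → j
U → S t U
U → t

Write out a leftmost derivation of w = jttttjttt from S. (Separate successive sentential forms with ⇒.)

S ⇒ MMM ⇒ MtMM ⇒ jtMM ⇒ jtMtM ⇒ jtMttM ⇒ jtPttM ⇒ jtUttM ⇒ jttttM ⇒ jttttMt ⇒ jttttMtt ⇒ jttttMttt ⇒ jttttjttt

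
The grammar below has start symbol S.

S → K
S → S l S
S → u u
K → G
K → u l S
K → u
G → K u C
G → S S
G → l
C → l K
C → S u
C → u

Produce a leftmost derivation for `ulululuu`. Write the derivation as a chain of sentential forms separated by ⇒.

S ⇒ K ⇒ ulS ⇒ ulSlS ⇒ ulKlS ⇒ ululSlS ⇒ ululKlS ⇒ ulululS ⇒ ulululuu

S ⇒ K   [S → K]
K ⇒ ulS   [K → u l S]
ulS ⇒ ulSlS   [S → S l S]
ulSlS ⇒ ulKlS   [S → K]
ulKlS ⇒ ululSlS   [K → u l S]
ululSlS ⇒ ululKlS   [S → K]
ululKlS ⇒ ulululS   [K → u]
ulululS ⇒ ulululuu   [S → u u]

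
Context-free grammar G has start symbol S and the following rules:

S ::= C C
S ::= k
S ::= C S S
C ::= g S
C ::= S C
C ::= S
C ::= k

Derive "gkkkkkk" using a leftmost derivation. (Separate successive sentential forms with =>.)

S => CSS => gSSS => gCSSSS => gSCSSSS => gkCSSSS => gkkSSSS => gkkkSSS => gkkkkSS => gkkkkkS => gkkkkkk

S => CSS   [S ::= C S S]
CSS => gSSS   [C ::= g S]
gSSS => gCSSSS   [S ::= C S S]
gCSSSS => gSCSSSS   [C ::= S C]
gSCSSSS => gkCSSSS   [S ::= k]
gkCSSSS => gkkSSSS   [C ::= k]
gkkSSSS => gkkkSSS   [S ::= k]
gkkkSSS => gkkkkSS   [S ::= k]
gkkkkSS => gkkkkkS   [S ::= k]
gkkkkkS => gkkkkkk   [S ::= k]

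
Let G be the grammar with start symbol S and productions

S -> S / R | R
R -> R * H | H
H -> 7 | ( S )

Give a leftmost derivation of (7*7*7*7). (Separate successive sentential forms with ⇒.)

S ⇒ R ⇒ H ⇒ (S) ⇒ (R) ⇒ (R*H) ⇒ (R*H*H) ⇒ (R*H*H*H) ⇒ (H*H*H*H) ⇒ (7*H*H*H) ⇒ (7*7*H*H) ⇒ (7*7*7*H) ⇒ (7*7*7*7)

S ⇒ R   [S -> R]
R ⇒ H   [R -> H]
H ⇒ (S)   [H -> ( S )]
(S) ⇒ (R)   [S -> R]
(R) ⇒ (R*H)   [R -> R * H]
(R*H) ⇒ (R*H*H)   [R -> R * H]
(R*H*H) ⇒ (R*H*H*H)   [R -> R * H]
(R*H*H*H) ⇒ (H*H*H*H)   [R -> H]
(H*H*H*H) ⇒ (7*H*H*H)   [H -> 7]
(7*H*H*H) ⇒ (7*7*H*H)   [H -> 7]
(7*7*H*H) ⇒ (7*7*7*H)   [H -> 7]
(7*7*7*H) ⇒ (7*7*7*7)   [H -> 7]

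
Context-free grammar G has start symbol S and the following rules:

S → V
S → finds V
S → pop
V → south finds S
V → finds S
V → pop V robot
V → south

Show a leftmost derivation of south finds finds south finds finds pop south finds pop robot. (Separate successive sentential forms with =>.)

S => V => south finds S => south finds finds V => south finds finds south finds S => south finds finds south finds finds V => south finds finds south finds finds pop V robot => south finds finds south finds finds pop south finds S robot => south finds finds south finds finds pop south finds pop robot

S => V   [S → V]
V => south finds S   [V → south finds S]
south finds S => south finds finds V   [S → finds V]
south finds finds V => south finds finds south finds S   [V → south finds S]
south finds finds south finds S => south finds finds south finds finds V   [S → finds V]
south finds finds south finds finds V => south finds finds south finds finds pop V robot   [V → pop V robot]
south finds finds south finds finds pop V robot => south finds finds south finds finds pop south finds S robot   [V → south finds S]
south finds finds south finds finds pop south finds S robot => south finds finds south finds finds pop south finds pop robot   [S → pop]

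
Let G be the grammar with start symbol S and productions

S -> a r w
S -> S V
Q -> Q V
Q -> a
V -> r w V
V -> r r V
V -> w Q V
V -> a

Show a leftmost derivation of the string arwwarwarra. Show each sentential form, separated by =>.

S => SV => SVV => arwVV => arwwQVV => arwwaVV => arwwarwVV => arwwarwaV => arwwarwarrV => arwwarwarra

S => SV   [S -> S V]
SV => SVV   [S -> S V]
SVV => arwVV   [S -> a r w]
arwVV => arwwQVV   [V -> w Q V]
arwwQVV => arwwaVV   [Q -> a]
arwwaVV => arwwarwVV   [V -> r w V]
arwwarwVV => arwwarwaV   [V -> a]
arwwarwaV => arwwarwarrV   [V -> r r V]
arwwarwarrV => arwwarwarra   [V -> a]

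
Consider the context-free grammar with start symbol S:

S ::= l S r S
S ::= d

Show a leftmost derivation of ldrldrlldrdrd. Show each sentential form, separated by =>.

S => lSrS   [S ::= l S r S]
lSrS => ldrS   [S ::= d]
ldrS => ldrlSrS   [S ::= l S r S]
ldrlSrS => ldrldrS   [S ::= d]
ldrldrS => ldrldrlSrS   [S ::= l S r S]
ldrldrlSrS => ldrldrllSrSrS   [S ::= l S r S]
ldrldrllSrSrS => ldrldrlldrSrS   [S ::= d]
ldrldrlldrSrS => ldrldrlldrdrS   [S ::= d]
ldrldrlldrdrS => ldrldrlldrdrd   [S ::= d]

S=>lSrS=>ldrS=>ldrlSrS=>ldrldrS=>ldrldrlSrS=>ldrldrllSrSrS=>ldrldrlldrSrS=>ldrldrlldrdrS=>ldrldrlldrdrd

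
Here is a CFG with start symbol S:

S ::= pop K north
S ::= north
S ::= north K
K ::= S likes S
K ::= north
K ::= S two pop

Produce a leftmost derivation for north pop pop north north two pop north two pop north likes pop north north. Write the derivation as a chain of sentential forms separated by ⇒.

S ⇒ north K ⇒ north S likes S ⇒ north pop K north likes S ⇒ north pop S two pop north likes S ⇒ north pop pop K north two pop north likes S ⇒ north pop pop S two pop north two pop north likes S ⇒ north pop pop north K two pop north two pop north likes S ⇒ north pop pop north north two pop north two pop north likes S ⇒ north pop pop north north two pop north two pop north likes pop K north ⇒ north pop pop north north two pop north two pop north likes pop north north

S ⇒ north K   [S ::= north K]
north K ⇒ north S likes S   [K ::= S likes S]
north S likes S ⇒ north pop K north likes S   [S ::= pop K north]
north pop K north likes S ⇒ north pop S two pop north likes S   [K ::= S two pop]
north pop S two pop north likes S ⇒ north pop pop K north two pop north likes S   [S ::= pop K north]
north pop pop K north two pop north likes S ⇒ north pop pop S two pop north two pop north likes S   [K ::= S two pop]
north pop pop S two pop north two pop north likes S ⇒ north pop pop north K two pop north two pop north likes S   [S ::= north K]
north pop pop north K two pop north two pop north likes S ⇒ north pop pop north north two pop north two pop north likes S   [K ::= north]
north pop pop north north two pop north two pop north likes S ⇒ north pop pop north north two pop north two pop north likes pop K north   [S ::= pop K north]
north pop pop north north two pop north two pop north likes pop K north ⇒ north pop pop north north two pop north two pop north likes pop north north   [K ::= north]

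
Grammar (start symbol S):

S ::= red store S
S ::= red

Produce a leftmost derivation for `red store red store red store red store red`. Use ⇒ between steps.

S ⇒ red store S ⇒ red store red store S ⇒ red store red store red store S ⇒ red store red store red store red store S ⇒ red store red store red store red store red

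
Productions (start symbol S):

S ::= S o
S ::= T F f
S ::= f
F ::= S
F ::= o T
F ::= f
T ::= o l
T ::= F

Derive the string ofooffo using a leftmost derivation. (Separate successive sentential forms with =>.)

S => So => TFfo => FFfo => oTFfo => oFFfo => oSFfo => oSoFfo => oSooFfo => ofooFfo => ofooffo

S => So   [S ::= S o]
So => TFfo   [S ::= T F f]
TFfo => FFfo   [T ::= F]
FFfo => oTFfo   [F ::= o T]
oTFfo => oFFfo   [T ::= F]
oFFfo => oSFfo   [F ::= S]
oSFfo => oSoFfo   [S ::= S o]
oSoFfo => oSooFfo   [S ::= S o]
oSooFfo => ofooFfo   [S ::= f]
ofooFfo => ofooffo   [F ::= f]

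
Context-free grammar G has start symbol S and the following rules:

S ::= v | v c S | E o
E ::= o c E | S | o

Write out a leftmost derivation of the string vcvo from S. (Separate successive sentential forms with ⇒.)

S ⇒ vcS ⇒ vcEo ⇒ vcSo ⇒ vcvo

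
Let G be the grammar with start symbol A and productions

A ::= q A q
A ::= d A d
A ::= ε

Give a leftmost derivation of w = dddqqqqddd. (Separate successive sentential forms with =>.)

A => dAd   [A ::= d A d]
dAd => ddAdd   [A ::= d A d]
ddAdd => dddAddd   [A ::= d A d]
dddAddd => dddqAqddd   [A ::= q A q]
dddqAqddd => dddqqAqqddd   [A ::= q A q]
dddqqAqqddd => dddqqqqddd   [A ::= ε]

A => dAd => ddAdd => dddAddd => dddqAqddd => dddqqAqqddd => dddqqqqddd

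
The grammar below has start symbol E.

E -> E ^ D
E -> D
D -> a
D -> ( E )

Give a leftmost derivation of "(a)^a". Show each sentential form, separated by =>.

E => E^D => D^D => (E)^D => (D)^D => (a)^D => (a)^a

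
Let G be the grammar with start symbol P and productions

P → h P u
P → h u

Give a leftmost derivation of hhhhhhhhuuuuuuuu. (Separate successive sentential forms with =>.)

P => hPu => hhPuu => hhhPuuu => hhhhPuuuu => hhhhhPuuuuu => hhhhhhPuuuuuu => hhhhhhhPuuuuuuu => hhhhhhhhuuuuuuuu

P => hPu   [P → h P u]
hPu => hhPuu   [P → h P u]
hhPuu => hhhPuuu   [P → h P u]
hhhPuuu => hhhhPuuuu   [P → h P u]
hhhhPuuuu => hhhhhPuuuuu   [P → h P u]
hhhhhPuuuuu => hhhhhhPuuuuuu   [P → h P u]
hhhhhhPuuuuuu => hhhhhhhPuuuuuuu   [P → h P u]
hhhhhhhPuuuuuuu => hhhhhhhhuuuuuuuu   [P → h u]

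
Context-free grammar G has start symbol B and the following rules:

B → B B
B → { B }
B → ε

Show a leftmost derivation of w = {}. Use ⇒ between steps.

B⇒BB⇒BBB⇒{B}BB⇒{}BB⇒{}B⇒{}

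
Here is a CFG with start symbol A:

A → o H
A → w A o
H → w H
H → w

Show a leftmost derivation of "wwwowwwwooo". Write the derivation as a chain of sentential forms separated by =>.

A=>wAo=>wwAoo=>wwwAooo=>wwwoHooo=>wwwowHooo=>wwwowwHooo=>wwwowwwHooo=>wwwowwwwooo

A => wAo   [A → w A o]
wAo => wwAoo   [A → w A o]
wwAoo => wwwAooo   [A → w A o]
wwwAooo => wwwoHooo   [A → o H]
wwwoHooo => wwwowHooo   [H → w H]
wwwowHooo => wwwowwHooo   [H → w H]
wwwowwHooo => wwwowwwHooo   [H → w H]
wwwowwwHooo => wwwowwwwooo   [H → w]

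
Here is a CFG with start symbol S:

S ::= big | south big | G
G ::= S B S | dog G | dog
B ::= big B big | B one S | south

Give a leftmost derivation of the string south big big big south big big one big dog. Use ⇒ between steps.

S ⇒ G   [S ::= G]
G ⇒ S B S   [G ::= S B S]
S B S ⇒ south big B S   [S ::= south big]
south big B S ⇒ south big B one S S   [B ::= B one S]
south big B one S S ⇒ south big big B big one S S   [B ::= big B big]
south big big B big one S S ⇒ south big big big B big big one S S   [B ::= big B big]
south big big big B big big one S S ⇒ south big big big south big big one S S   [B ::= south]
south big big big south big big one S S ⇒ south big big big south big big one big S   [S ::= big]
south big big big south big big one big S ⇒ south big big big south big big one big G   [S ::= G]
south big big big south big big one big G ⇒ south big big big south big big one big dog   [G ::= dog]

S ⇒ G ⇒ S B S ⇒ south big B S ⇒ south big B one S S ⇒ south big big B big one S S ⇒ south big big big B big big one S S ⇒ south big big big south big big one S S ⇒ south big big big south big big one big S ⇒ south big big big south big big one big G ⇒ south big big big south big big one big dog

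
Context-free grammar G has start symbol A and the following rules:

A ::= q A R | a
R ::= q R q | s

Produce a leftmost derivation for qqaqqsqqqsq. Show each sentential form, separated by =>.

A => qAR => qqARR => qqaRR => qqaqRqR => qqaqqRqqR => qqaqqsqqR => qqaqqsqqqRq => qqaqqsqqqsq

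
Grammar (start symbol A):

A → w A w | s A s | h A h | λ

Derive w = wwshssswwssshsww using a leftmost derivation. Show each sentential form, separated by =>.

A => wAw => wwAww => wwsAsww => wwshAhsww => wwshsAshsww => wwshssAsshsww => wwshsssAssshsww => wwshssswAwssshsww => wwshssswwssshsww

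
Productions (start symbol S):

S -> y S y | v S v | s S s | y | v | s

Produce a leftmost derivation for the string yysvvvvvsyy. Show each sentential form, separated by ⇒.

S⇒ySy⇒yySyy⇒yysSsyy⇒yysvSvsyy⇒yysvvSvvsyy⇒yysvvvvvsyy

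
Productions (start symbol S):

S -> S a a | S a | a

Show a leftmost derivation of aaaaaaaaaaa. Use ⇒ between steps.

S⇒Sa⇒Saaa⇒Saaaa⇒Saaaaa⇒Saaaaaa⇒Saaaaaaaa⇒Saaaaaaaaaa⇒aaaaaaaaaaa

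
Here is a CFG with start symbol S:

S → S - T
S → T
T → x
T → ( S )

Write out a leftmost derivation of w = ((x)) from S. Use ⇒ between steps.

S ⇒ T ⇒ (S) ⇒ (T) ⇒ ((S)) ⇒ ((T)) ⇒ ((x))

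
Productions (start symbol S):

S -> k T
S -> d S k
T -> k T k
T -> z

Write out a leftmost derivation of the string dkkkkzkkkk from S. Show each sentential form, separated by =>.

S=>dSk=>dkTk=>dkkTkk=>dkkkTkkk=>dkkkkTkkkk=>dkkkkzkkkk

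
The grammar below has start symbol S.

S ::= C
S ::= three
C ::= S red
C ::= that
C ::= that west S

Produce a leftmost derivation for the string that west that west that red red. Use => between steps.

S => C   [S ::= C]
C => that west S   [C ::= that west S]
that west S => that west C   [S ::= C]
that west C => that west S red   [C ::= S red]
that west S red => that west C red   [S ::= C]
that west C red => that west that west S red   [C ::= that west S]
that west that west S red => that west that west C red   [S ::= C]
that west that west C red => that west that west S red red   [C ::= S red]
that west that west S red red => that west that west C red red   [S ::= C]
that west that west C red red => that west that west that red red   [C ::= that]

S => C => that west S => that west C => that west S red => that west C red => that west that west S red => that west that west C red => that west that west S red red => that west that west C red red => that west that west that red red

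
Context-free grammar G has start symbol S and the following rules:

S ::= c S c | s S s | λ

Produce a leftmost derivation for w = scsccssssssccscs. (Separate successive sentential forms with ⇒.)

S ⇒ sSs   [S ::= s S s]
sSs ⇒ scScs   [S ::= c S c]
scScs ⇒ scsSscs   [S ::= s S s]
scsSscs ⇒ scscScscs   [S ::= c S c]
scscScscs ⇒ scsccSccscs   [S ::= c S c]
scsccSccscs ⇒ scsccsSsccscs   [S ::= s S s]
scsccsSsccscs ⇒ scsccssSssccscs   [S ::= s S s]
scsccssSssccscs ⇒ scsccsssSsssccscs   [S ::= s S s]
scsccsssSsssccscs ⇒ scsccssssssccscs   [S ::= λ]

S ⇒ sSs ⇒ scScs ⇒ scsSscs ⇒ scscScscs ⇒ scsccSccscs ⇒ scsccsSsccscs ⇒ scsccssSssccscs ⇒ scsccsssSsssccscs ⇒ scsccssssssccscs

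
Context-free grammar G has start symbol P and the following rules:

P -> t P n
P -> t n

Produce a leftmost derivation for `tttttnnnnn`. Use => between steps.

P => tPn   [P -> t P n]
tPn => ttPnn   [P -> t P n]
ttPnn => tttPnnn   [P -> t P n]
tttPnnn => ttttPnnnn   [P -> t P n]
ttttPnnnn => tttttnnnnn   [P -> t n]

P => tPn => ttPnn => tttPnnn => ttttPnnnn => tttttnnnnn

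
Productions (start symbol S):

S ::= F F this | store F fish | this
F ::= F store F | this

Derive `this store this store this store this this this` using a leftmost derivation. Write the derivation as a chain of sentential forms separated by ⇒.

S ⇒ F F this ⇒ F store F F this ⇒ F store F store F F this ⇒ this store F store F F this ⇒ this store F store F store F F this ⇒ this store this store F store F F this ⇒ this store this store this store F F this ⇒ this store this store this store this F this ⇒ this store this store this store this this this

S ⇒ F F this   [S ::= F F this]
F F this ⇒ F store F F this   [F ::= F store F]
F store F F this ⇒ F store F store F F this   [F ::= F store F]
F store F store F F this ⇒ this store F store F F this   [F ::= this]
this store F store F F this ⇒ this store F store F store F F this   [F ::= F store F]
this store F store F store F F this ⇒ this store this store F store F F this   [F ::= this]
this store this store F store F F this ⇒ this store this store this store F F this   [F ::= this]
this store this store this store F F this ⇒ this store this store this store this F this   [F ::= this]
this store this store this store this F this ⇒ this store this store this store this this this   [F ::= this]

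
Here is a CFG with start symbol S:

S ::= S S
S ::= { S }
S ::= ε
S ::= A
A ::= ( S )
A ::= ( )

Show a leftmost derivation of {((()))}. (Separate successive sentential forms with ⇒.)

S ⇒ {S}   [S ::= { S }]
{S} ⇒ {A}   [S ::= A]
{A} ⇒ {(S)}   [A ::= ( S )]
{(S)} ⇒ {(A)}   [S ::= A]
{(A)} ⇒ {((S))}   [A ::= ( S )]
{((S))} ⇒ {((A))}   [S ::= A]
{((A))} ⇒ {((()))}   [A ::= ( )]

S⇒{S}⇒{A}⇒{(S)}⇒{(A)}⇒{((S))}⇒{((A))}⇒{((()))}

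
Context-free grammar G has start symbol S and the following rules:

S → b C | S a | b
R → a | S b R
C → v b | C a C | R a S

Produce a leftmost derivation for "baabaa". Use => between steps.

S => Sa => bCa => bRaSa => baaSa => baaSaa => baabaa

S => Sa   [S → S a]
Sa => bCa   [S → b C]
bCa => bRaSa   [C → R a S]
bRaSa => baaSa   [R → a]
baaSa => baaSaa   [S → S a]
baaSaa => baabaa   [S → b]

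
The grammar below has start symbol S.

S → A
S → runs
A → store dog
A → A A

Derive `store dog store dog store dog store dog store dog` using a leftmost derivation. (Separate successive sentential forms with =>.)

S => A => A A => A A A => A A A A => store dog A A A => store dog A A A A => store dog store dog A A A => store dog store dog store dog A A => store dog store dog store dog store dog A => store dog store dog store dog store dog store dog

S => A   [S → A]
A => A A   [A → A A]
A A => A A A   [A → A A]
A A A => A A A A   [A → A A]
A A A A => store dog A A A   [A → store dog]
store dog A A A => store dog A A A A   [A → A A]
store dog A A A A => store dog store dog A A A   [A → store dog]
store dog store dog A A A => store dog store dog store dog A A   [A → store dog]
store dog store dog store dog A A => store dog store dog store dog store dog A   [A → store dog]
store dog store dog store dog store dog A => store dog store dog store dog store dog store dog   [A → store dog]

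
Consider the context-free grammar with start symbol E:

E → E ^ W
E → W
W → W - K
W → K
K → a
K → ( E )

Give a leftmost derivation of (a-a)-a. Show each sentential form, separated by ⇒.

E⇒W⇒W-K⇒K-K⇒(E)-K⇒(W)-K⇒(W-K)-K⇒(K-K)-K⇒(a-K)-K⇒(a-a)-K⇒(a-a)-a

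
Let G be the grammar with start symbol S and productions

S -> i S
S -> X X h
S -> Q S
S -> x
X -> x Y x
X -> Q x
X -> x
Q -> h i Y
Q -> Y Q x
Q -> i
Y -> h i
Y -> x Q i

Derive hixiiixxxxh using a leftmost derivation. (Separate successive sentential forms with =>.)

S => XXh   [S -> X X h]
XXh => QxXh   [X -> Q x]
QxXh => YQxxXh   [Q -> Y Q x]
YQxxXh => hiQxxXh   [Y -> h i]
hiQxxXh => hiYQxxxXh   [Q -> Y Q x]
hiYQxxxXh => hixQiQxxxXh   [Y -> x Q i]
hixQiQxxxXh => hixiiQxxxXh   [Q -> i]
hixiiQxxxXh => hixiiixxxXh   [Q -> i]
hixiiixxxXh => hixiiixxxxh   [X -> x]

S => XXh => QxXh => YQxxXh => hiQxxXh => hiYQxxxXh => hixQiQxxxXh => hixiiQxxxXh => hixiiixxxXh => hixiiixxxxh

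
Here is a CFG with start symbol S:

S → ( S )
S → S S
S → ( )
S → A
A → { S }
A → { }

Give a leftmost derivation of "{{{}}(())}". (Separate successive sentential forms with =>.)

S=>A=>{S}=>{SS}=>{AS}=>{{S}S}=>{{A}S}=>{{{}}S}=>{{{}}(S)}=>{{{}}(())}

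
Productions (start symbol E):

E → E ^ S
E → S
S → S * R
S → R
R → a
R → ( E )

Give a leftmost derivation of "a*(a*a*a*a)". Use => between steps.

E => S   [E → S]
S => S*R   [S → S * R]
S*R => R*R   [S → R]
R*R => a*R   [R → a]
a*R => a*(E)   [R → ( E )]
a*(E) => a*(S)   [E → S]
a*(S) => a*(S*R)   [S → S * R]
a*(S*R) => a*(S*R*R)   [S → S * R]
a*(S*R*R) => a*(S*R*R*R)   [S → S * R]
a*(S*R*R*R) => a*(R*R*R*R)   [S → R]
a*(R*R*R*R) => a*(a*R*R*R)   [R → a]
a*(a*R*R*R) => a*(a*a*R*R)   [R → a]
a*(a*a*R*R) => a*(a*a*a*R)   [R → a]
a*(a*a*a*R) => a*(a*a*a*a)   [R → a]

E => S => S*R => R*R => a*R => a*(E) => a*(S) => a*(S*R) => a*(S*R*R) => a*(S*R*R*R) => a*(R*R*R*R) => a*(a*R*R*R) => a*(a*a*R*R) => a*(a*a*a*R) => a*(a*a*a*a)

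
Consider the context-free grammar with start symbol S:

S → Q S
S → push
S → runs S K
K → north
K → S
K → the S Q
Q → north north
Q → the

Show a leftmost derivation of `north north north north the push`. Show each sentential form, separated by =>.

S => Q S => north north S => north north Q S => north north north north S => north north north north Q S => north north north north the S => north north north north the push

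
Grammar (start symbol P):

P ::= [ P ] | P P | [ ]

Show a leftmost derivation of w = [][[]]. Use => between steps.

P => PP => []P => [][P] => [][[]]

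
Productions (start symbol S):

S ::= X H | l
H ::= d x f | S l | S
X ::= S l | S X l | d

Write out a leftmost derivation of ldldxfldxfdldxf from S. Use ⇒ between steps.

S ⇒ XH ⇒ SXlH ⇒ XHXlH ⇒ SlHXlH ⇒ XHlHXlH ⇒ SXlHlHXlH ⇒ lXlHlHXlH ⇒ ldlHlHXlH ⇒ ldldxflHXlH ⇒ ldldxfldxfXlH ⇒ ldldxfldxfdlH ⇒ ldldxfldxfdldxf

S ⇒ XH   [S ::= X H]
XH ⇒ SXlH   [X ::= S X l]
SXlH ⇒ XHXlH   [S ::= X H]
XHXlH ⇒ SlHXlH   [X ::= S l]
SlHXlH ⇒ XHlHXlH   [S ::= X H]
XHlHXlH ⇒ SXlHlHXlH   [X ::= S X l]
SXlHlHXlH ⇒ lXlHlHXlH   [S ::= l]
lXlHlHXlH ⇒ ldlHlHXlH   [X ::= d]
ldlHlHXlH ⇒ ldldxflHXlH   [H ::= d x f]
ldldxflHXlH ⇒ ldldxfldxfXlH   [H ::= d x f]
ldldxfldxfXlH ⇒ ldldxfldxfdlH   [X ::= d]
ldldxfldxfdlH ⇒ ldldxfldxfdldxf   [H ::= d x f]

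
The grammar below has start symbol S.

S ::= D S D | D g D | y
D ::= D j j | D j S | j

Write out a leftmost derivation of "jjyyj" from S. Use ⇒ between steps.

S ⇒ DSD ⇒ DjSSD ⇒ jjSSD ⇒ jjySD ⇒ jjyyD ⇒ jjyyj

S ⇒ DSD   [S ::= D S D]
DSD ⇒ DjSSD   [D ::= D j S]
DjSSD ⇒ jjSSD   [D ::= j]
jjSSD ⇒ jjySD   [S ::= y]
jjySD ⇒ jjyyD   [S ::= y]
jjyyD ⇒ jjyyj   [D ::= j]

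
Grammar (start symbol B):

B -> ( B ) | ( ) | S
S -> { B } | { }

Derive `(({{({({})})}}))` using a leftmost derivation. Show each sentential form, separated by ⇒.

B ⇒ (B)   [B -> ( B )]
(B) ⇒ ((B))   [B -> ( B )]
((B)) ⇒ ((S))   [B -> S]
((S)) ⇒ (({B}))   [S -> { B }]
(({B})) ⇒ (({S}))   [B -> S]
(({S})) ⇒ (({{B}}))   [S -> { B }]
(({{B}})) ⇒ (({{(B)}}))   [B -> ( B )]
(({{(B)}})) ⇒ (({{(S)}}))   [B -> S]
(({{(S)}})) ⇒ (({{({B})}}))   [S -> { B }]
(({{({B})}})) ⇒ (({{({(B)})}}))   [B -> ( B )]
(({{({(B)})}})) ⇒ (({{({(S)})}}))   [B -> S]
(({{({(S)})}})) ⇒ (({{({({})})}}))   [S -> { }]

B ⇒ (B) ⇒ ((B)) ⇒ ((S)) ⇒ (({B})) ⇒ (({S})) ⇒ (({{B}})) ⇒ (({{(B)}})) ⇒ (({{(S)}})) ⇒ (({{({B})}})) ⇒ (({{({(B)})}})) ⇒ (({{({(S)})}})) ⇒ (({{({({})})}}))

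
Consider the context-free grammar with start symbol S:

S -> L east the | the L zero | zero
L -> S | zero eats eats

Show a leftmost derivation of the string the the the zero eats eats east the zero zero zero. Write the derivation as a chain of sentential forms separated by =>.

S => the L zero => the S zero => the the L zero zero => the the S zero zero => the the the L zero zero zero => the the the S zero zero zero => the the the L east the zero zero zero => the the the zero eats eats east the zero zero zero

S => the L zero   [S -> the L zero]
the L zero => the S zero   [L -> S]
the S zero => the the L zero zero   [S -> the L zero]
the the L zero zero => the the S zero zero   [L -> S]
the the S zero zero => the the the L zero zero zero   [S -> the L zero]
the the the L zero zero zero => the the the S zero zero zero   [L -> S]
the the the S zero zero zero => the the the L east the zero zero zero   [S -> L east the]
the the the L east the zero zero zero => the the the zero eats eats east the zero zero zero   [L -> zero eats eats]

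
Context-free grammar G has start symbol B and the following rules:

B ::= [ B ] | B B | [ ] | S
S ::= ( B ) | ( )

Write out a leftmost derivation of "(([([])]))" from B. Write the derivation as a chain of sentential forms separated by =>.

B => S   [B ::= S]
S => (B)   [S ::= ( B )]
(B) => (S)   [B ::= S]
(S) => ((B))   [S ::= ( B )]
((B)) => (([B]))   [B ::= [ B ]]
(([B])) => (([S]))   [B ::= S]
(([S])) => (([(B)]))   [S ::= ( B )]
(([(B)])) => (([([])]))   [B ::= [ ]]

B=>S=>(B)=>(S)=>((B))=>(([B]))=>(([S]))=>(([(B)]))=>(([([])]))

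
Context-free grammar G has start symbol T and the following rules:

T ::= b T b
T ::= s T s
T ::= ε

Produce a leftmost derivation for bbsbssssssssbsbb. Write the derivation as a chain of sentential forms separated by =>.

T => bTb => bbTbb => bbsTsbb => bbsbTbsbb => bbsbsTsbsbb => bbsbssTssbsbb => bbsbsssTsssbsbb => bbsbssssTssssbsbb => bbsbssssssssbsbb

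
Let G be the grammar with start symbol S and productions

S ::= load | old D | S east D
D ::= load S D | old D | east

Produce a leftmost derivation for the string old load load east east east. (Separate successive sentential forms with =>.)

S => old D => old load S D => old load S east D D => old load load east D D => old load load east east D => old load load east east east

S => old D   [S ::= old D]
old D => old load S D   [D ::= load S D]
old load S D => old load S east D D   [S ::= S east D]
old load S east D D => old load load east D D   [S ::= load]
old load load east D D => old load load east east D   [D ::= east]
old load load east east D => old load load east east east   [D ::= east]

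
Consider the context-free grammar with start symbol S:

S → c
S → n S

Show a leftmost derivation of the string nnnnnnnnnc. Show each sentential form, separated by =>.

S=>nS=>nnS=>nnnS=>nnnnS=>nnnnnS=>nnnnnnS=>nnnnnnnS=>nnnnnnnnS=>nnnnnnnnnS=>nnnnnnnnnc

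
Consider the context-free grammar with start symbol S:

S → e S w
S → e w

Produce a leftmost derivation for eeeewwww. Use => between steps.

S => eSw   [S → e S w]
eSw => eeSww   [S → e S w]
eeSww => eeeSwww   [S → e S w]
eeeSwww => eeeewwww   [S → e w]

S=>eSw=>eeSww=>eeeSwww=>eeeewwww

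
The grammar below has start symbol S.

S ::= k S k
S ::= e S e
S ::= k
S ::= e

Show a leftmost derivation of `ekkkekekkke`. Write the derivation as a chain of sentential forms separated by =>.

S => eSe   [S ::= e S e]
eSe => ekSke   [S ::= k S k]
ekSke => ekkSkke   [S ::= k S k]
ekkSkke => ekkkSkkke   [S ::= k S k]
ekkkSkkke => ekkkeSekkke   [S ::= e S e]
ekkkeSekkke => ekkkekekkke   [S ::= k]

S => eSe => ekSke => ekkSkke => ekkkSkkke => ekkkeSekkke => ekkkekekkke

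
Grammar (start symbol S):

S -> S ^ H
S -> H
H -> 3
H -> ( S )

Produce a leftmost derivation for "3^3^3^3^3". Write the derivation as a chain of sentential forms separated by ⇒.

S⇒S^H⇒S^H^H⇒S^H^H^H⇒S^H^H^H^H⇒H^H^H^H^H⇒3^H^H^H^H⇒3^3^H^H^H⇒3^3^3^H^H⇒3^3^3^3^H⇒3^3^3^3^3

S ⇒ S^H   [S -> S ^ H]
S^H ⇒ S^H^H   [S -> S ^ H]
S^H^H ⇒ S^H^H^H   [S -> S ^ H]
S^H^H^H ⇒ S^H^H^H^H   [S -> S ^ H]
S^H^H^H^H ⇒ H^H^H^H^H   [S -> H]
H^H^H^H^H ⇒ 3^H^H^H^H   [H -> 3]
3^H^H^H^H ⇒ 3^3^H^H^H   [H -> 3]
3^3^H^H^H ⇒ 3^3^3^H^H   [H -> 3]
3^3^3^H^H ⇒ 3^3^3^3^H   [H -> 3]
3^3^3^3^H ⇒ 3^3^3^3^3   [H -> 3]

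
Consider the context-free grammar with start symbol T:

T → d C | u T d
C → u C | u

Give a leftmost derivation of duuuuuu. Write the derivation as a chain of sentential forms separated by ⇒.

T ⇒ dC   [T → d C]
dC ⇒ duC   [C → u C]
duC ⇒ duuC   [C → u C]
duuC ⇒ duuuC   [C → u C]
duuuC ⇒ duuuuC   [C → u C]
duuuuC ⇒ duuuuuC   [C → u C]
duuuuuC ⇒ duuuuuu   [C → u]

T⇒dC⇒duC⇒duuC⇒duuuC⇒duuuuC⇒duuuuuC⇒duuuuuu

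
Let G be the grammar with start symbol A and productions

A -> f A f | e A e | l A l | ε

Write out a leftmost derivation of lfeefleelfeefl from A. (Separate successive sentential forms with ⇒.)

A ⇒ lAl   [A -> l A l]
lAl ⇒ lfAfl   [A -> f A f]
lfAfl ⇒ lfeAefl   [A -> e A e]
lfeAefl ⇒ lfeeAeefl   [A -> e A e]
lfeeAeefl ⇒ lfeefAfeefl   [A -> f A f]
lfeefAfeefl ⇒ lfeeflAlfeefl   [A -> l A l]
lfeeflAlfeefl ⇒ lfeefleAelfeefl   [A -> e A e]
lfeefleAelfeefl ⇒ lfeefleelfeefl   [A -> ε]

A ⇒ lAl ⇒ lfAfl ⇒ lfeAefl ⇒ lfeeAeefl ⇒ lfeefAfeefl ⇒ lfeeflAlfeefl ⇒ lfeefleAelfeefl ⇒ lfeefleelfeefl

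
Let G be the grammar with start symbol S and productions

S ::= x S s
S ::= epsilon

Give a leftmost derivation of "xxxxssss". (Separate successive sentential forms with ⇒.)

S⇒xSs⇒xxSss⇒xxxSsss⇒xxxxSssss⇒xxxxssss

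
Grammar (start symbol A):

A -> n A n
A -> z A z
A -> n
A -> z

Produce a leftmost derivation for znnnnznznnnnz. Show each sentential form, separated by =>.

A => zAz   [A -> z A z]
zAz => znAnz   [A -> n A n]
znAnz => znnAnnz   [A -> n A n]
znnAnnz => znnnAnnnz   [A -> n A n]
znnnAnnnz => znnnnAnnnnz   [A -> n A n]
znnnnAnnnnz => znnnnzAznnnnz   [A -> z A z]
znnnnzAznnnnz => znnnnznznnnnz   [A -> n]

A => zAz => znAnz => znnAnnz => znnnAnnnz => znnnnAnnnnz => znnnnzAznnnnz => znnnnznznnnnz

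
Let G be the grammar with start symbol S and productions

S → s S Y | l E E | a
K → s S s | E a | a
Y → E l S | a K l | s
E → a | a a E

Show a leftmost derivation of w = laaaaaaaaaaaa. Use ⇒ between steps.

S ⇒ lEE ⇒ laaEE ⇒ laaaE ⇒ laaaaaE ⇒ laaaaaaaE ⇒ laaaaaaaaaE ⇒ laaaaaaaaaaaE ⇒ laaaaaaaaaaaa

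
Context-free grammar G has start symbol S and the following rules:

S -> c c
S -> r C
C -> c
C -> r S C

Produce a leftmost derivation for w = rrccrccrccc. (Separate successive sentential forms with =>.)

S=>rC=>rrSC=>rrccC=>rrccrSC=>rrccrccC=>rrccrccrSC=>rrccrccrccC=>rrccrccrccc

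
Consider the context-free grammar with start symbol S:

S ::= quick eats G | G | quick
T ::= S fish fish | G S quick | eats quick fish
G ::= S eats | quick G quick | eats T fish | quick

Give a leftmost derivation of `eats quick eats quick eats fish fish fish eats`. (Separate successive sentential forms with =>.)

S => G   [S ::= G]
G => S eats   [G ::= S eats]
S eats => G eats   [S ::= G]
G eats => eats T fish eats   [G ::= eats T fish]
eats T fish eats => eats S fish fish fish eats   [T ::= S fish fish]
eats S fish fish fish eats => eats quick eats G fish fish fish eats   [S ::= quick eats G]
eats quick eats G fish fish fish eats => eats quick eats S eats fish fish fish eats   [G ::= S eats]
eats quick eats S eats fish fish fish eats => eats quick eats quick eats fish fish fish eats   [S ::= quick]

S => G => S eats => G eats => eats T fish eats => eats S fish fish fish eats => eats quick eats G fish fish fish eats => eats quick eats S eats fish fish fish eats => eats quick eats quick eats fish fish fish eats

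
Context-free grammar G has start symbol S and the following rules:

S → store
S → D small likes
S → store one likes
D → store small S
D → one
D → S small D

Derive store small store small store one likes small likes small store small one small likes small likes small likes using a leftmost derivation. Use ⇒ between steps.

S ⇒ D small likes   [S → D small likes]
D small likes ⇒ store small S small likes   [D → store small S]
store small S small likes ⇒ store small D small likes small likes   [S → D small likes]
store small D small likes small likes ⇒ store small S small D small likes small likes   [D → S small D]
store small S small D small likes small likes ⇒ store small D small likes small D small likes small likes   [S → D small likes]
store small D small likes small D small likes small likes ⇒ store small store small S small likes small D small likes small likes   [D → store small S]
store small store small S small likes small D small likes small likes ⇒ store small store small store one likes small likes small D small likes small likes   [S → store one likes]
store small store small store one likes small likes small D small likes small likes ⇒ store small store small store one likes small likes small store small S small likes small likes   [D → store small S]
store small store small store one likes small likes small store small S small likes small likes ⇒ store small store small store one likes small likes small store small D small likes small likes small likes   [S → D small likes]
store small store small store one likes small likes small store small D small likes small likes small likes ⇒ store small store small store one likes small likes small store small one small likes small likes small likes   [D → one]

S ⇒ D small likes ⇒ store small S small likes ⇒ store small D small likes small likes ⇒ store small S small D small likes small likes ⇒ store small D small likes small D small likes small likes ⇒ store small store small S small likes small D small likes small likes ⇒ store small store small store one likes small likes small D small likes small likes ⇒ store small store small store one likes small likes small store small S small likes small likes ⇒ store small store small store one likes small likes small store small D small likes small likes small likes ⇒ store small store small store one likes small likes small store small one small likes small likes small likes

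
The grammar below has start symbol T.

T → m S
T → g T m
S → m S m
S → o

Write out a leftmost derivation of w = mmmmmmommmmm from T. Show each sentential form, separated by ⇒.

T ⇒ mS ⇒ mmSm ⇒ mmmSmm ⇒ mmmmSmmm ⇒ mmmmmSmmmm ⇒ mmmmmmSmmmmm ⇒ mmmmmmommmmm

T ⇒ mS   [T → m S]
mS ⇒ mmSm   [S → m S m]
mmSm ⇒ mmmSmm   [S → m S m]
mmmSmm ⇒ mmmmSmmm   [S → m S m]
mmmmSmmm ⇒ mmmmmSmmmm   [S → m S m]
mmmmmSmmmm ⇒ mmmmmmSmmmmm   [S → m S m]
mmmmmmSmmmmm ⇒ mmmmmmommmmm   [S → o]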